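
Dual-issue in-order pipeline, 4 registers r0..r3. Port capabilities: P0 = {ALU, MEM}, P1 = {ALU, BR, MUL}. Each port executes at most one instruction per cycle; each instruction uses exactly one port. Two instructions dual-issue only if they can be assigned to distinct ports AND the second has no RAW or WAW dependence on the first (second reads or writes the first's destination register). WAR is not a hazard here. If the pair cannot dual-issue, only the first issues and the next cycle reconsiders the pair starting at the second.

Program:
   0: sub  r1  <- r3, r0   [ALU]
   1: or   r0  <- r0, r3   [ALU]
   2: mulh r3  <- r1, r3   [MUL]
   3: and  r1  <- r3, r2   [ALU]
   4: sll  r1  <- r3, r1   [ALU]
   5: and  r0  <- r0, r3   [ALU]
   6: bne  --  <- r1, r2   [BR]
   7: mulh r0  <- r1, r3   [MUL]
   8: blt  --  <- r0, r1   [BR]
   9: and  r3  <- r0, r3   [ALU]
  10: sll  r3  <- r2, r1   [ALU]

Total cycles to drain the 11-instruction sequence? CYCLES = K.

c0: i0+i1 sub.ALU+or.ALU  pair
c1: i2 mulh.MUL  RAW r3
c2: i3 and.ALU  RAW+WAW r1
c3: i4+i5 sll.ALU+and.ALU  pair
c4: i6 bne.BR  no-port BR/MUL
c5: i7 mulh.MUL  no-port MUL/BR
c6: i8+i9 blt.BR+and.ALU  pair
c7: i10 sll.ALU  tail

CYCLES = 8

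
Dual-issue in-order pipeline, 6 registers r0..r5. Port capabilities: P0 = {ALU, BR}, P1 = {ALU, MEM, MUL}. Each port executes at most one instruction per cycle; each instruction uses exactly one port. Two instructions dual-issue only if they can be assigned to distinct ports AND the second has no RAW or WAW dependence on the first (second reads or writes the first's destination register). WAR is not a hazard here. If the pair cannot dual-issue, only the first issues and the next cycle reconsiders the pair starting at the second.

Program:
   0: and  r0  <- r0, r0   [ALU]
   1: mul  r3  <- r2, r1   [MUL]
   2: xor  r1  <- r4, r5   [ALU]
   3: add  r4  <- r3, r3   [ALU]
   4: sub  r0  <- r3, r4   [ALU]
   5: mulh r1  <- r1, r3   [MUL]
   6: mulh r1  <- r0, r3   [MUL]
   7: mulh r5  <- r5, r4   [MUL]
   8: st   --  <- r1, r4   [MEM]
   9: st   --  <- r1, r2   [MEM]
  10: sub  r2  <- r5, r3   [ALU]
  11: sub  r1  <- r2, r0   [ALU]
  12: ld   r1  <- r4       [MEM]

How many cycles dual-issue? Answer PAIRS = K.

[0] i0+i1  and mul  -- pair
[1] i2+i3  xor add  -- pair
[2] i4+i5  sub mulh  -- pair
[3] i6  mulh  -- no-port MUL/MUL
[4] i7  mulh  -- no-port MUL/MEM
[5] i8  st  -- no-port MEM/MEM
[6] i9+i10  st sub  -- pair
[7] i11  sub  -- WAW r1
[8] i12  ld  -- tail

PAIRS = 4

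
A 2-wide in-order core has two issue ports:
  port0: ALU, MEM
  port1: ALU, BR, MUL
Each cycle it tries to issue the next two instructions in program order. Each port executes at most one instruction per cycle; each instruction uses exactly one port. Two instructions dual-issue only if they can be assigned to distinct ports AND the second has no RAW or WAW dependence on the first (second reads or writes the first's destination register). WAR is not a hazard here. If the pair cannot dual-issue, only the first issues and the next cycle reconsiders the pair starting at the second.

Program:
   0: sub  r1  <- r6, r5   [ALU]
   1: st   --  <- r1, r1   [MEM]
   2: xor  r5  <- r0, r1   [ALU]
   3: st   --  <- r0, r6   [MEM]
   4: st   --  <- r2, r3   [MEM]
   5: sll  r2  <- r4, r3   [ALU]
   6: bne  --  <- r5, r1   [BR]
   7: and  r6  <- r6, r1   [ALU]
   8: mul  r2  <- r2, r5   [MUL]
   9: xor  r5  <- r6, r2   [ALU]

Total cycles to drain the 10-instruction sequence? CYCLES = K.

t=0 i0:sub ; RAW r1
t=1 i1&i2:st xor ; 2-wide
t=2 i3:st ; no-port MEM/MEM
t=3 i4&i5:st sll ; 2-wide
t=4 i6&i7:bne and ; 2-wide
t=5 i8:mul ; RAW r2
t=6 i9:xor ; tail

CYCLES = 7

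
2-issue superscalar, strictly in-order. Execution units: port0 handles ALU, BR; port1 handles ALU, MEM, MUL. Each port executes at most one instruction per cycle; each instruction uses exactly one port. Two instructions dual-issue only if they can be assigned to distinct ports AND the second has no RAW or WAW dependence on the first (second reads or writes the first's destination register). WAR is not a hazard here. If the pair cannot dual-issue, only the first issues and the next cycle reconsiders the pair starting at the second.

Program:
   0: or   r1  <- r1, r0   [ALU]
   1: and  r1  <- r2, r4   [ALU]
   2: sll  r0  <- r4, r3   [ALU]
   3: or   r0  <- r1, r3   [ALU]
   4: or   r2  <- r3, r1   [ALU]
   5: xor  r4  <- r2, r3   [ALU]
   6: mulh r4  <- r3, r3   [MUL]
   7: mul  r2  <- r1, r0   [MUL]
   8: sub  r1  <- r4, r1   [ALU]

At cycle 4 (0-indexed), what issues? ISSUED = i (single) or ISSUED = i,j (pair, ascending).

ISSUED = 6

#0 head=0: or.ALU i0 WAW r1
#1 head=1: and.ALU/sll.ALU i1,i2 dual
#2 head=3: or.ALU/or.ALU i3,i4 dual
#3 head=5: xor.ALU i5 WAW r4
#4 head=6: mulh.MUL i6 no-port MUL/MUL
#5 head=7: mul.MUL/sub.ALU i7,i8 dual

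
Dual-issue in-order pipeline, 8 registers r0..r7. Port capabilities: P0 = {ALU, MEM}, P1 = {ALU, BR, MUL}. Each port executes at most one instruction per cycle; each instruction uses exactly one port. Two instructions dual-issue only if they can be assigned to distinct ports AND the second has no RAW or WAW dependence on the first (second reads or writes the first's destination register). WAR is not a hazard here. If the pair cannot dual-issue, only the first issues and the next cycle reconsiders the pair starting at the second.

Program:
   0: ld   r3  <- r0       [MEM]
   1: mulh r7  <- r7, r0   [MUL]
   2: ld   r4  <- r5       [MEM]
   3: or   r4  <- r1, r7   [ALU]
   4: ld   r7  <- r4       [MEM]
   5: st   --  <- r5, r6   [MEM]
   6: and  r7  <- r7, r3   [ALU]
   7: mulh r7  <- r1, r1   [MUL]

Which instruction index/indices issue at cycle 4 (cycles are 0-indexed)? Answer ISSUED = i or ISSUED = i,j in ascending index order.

0. ld.MEM/mulh.MUL @i0/i1  | pair
1. ld.MEM @i2  | WAW r4
2. or.ALU @i3  | RAW r4
3. ld.MEM @i4  | no-port MEM/MEM
4. st.MEM/and.ALU @i5/i6  | pair
5. mulh.MUL @i7  | tail

ISSUED = 5,6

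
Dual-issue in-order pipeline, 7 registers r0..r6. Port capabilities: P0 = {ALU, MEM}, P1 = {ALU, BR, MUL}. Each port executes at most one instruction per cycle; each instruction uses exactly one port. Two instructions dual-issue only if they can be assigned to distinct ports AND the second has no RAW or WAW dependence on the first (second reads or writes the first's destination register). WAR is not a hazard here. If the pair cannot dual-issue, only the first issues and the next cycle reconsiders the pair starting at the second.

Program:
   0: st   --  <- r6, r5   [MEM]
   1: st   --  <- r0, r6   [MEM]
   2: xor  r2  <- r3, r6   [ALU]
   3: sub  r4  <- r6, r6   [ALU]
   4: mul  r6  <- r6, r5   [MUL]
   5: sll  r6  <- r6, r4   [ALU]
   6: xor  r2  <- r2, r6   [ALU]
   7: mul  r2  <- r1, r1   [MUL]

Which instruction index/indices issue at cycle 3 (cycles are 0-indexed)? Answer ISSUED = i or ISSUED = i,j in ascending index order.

ISSUED = 5

c0: i0 st  no-port MEM/MEM
c1: i1&i2 st+xor  dual
c2: i3&i4 sub+mul  dual
c3: i5 sll  RAW r6
c4: i6 xor  WAW r2
c5: i7 mul  tail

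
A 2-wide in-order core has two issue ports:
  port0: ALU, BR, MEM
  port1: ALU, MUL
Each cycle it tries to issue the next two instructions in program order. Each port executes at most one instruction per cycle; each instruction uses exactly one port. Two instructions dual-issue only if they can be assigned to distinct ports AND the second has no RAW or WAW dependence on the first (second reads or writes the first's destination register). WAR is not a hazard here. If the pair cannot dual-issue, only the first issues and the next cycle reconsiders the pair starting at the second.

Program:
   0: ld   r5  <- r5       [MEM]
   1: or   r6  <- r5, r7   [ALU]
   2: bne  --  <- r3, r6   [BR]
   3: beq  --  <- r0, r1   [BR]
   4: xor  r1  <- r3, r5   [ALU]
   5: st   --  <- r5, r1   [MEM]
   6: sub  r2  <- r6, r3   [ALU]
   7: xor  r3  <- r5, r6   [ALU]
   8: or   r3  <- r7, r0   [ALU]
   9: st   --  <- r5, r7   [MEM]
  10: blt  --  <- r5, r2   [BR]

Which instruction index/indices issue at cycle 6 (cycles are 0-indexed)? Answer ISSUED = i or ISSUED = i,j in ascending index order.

0. ld.MEM @i0  | RAW r5
1. or.ALU @i1  | RAW r6
2. bne.BR @i2  | no-port BR/BR
3. beq.BR;xor.ALU @i3&i4  | dual
4. st.MEM;sub.ALU @i5&i6  | dual
5. xor.ALU @i7  | WAW r3
6. or.ALU;st.MEM @i8&i9  | dual
7. blt.BR @i10  | tail

ISSUED = 8,9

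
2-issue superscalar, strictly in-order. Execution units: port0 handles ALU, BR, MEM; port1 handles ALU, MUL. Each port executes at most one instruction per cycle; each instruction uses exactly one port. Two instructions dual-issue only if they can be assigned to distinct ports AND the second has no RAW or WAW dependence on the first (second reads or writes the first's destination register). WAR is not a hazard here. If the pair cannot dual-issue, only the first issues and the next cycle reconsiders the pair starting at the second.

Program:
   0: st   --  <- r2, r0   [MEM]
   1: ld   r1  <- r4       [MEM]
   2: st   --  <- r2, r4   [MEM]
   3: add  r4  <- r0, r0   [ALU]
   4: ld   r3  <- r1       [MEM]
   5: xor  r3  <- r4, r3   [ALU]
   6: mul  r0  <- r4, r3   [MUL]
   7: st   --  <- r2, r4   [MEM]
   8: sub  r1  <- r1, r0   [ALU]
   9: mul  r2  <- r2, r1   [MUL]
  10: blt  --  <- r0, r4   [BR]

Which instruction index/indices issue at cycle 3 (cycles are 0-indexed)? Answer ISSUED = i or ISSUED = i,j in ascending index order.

  cy0 -> i0 (st) no-port MEM/MEM
  cy1 -> i1 (ld) no-port MEM/MEM
  cy2 -> i2,i3 (st add) pair
  cy3 -> i4 (ld) RAW+WAW r3
  cy4 -> i5 (xor) RAW r3
  cy5 -> i6,i7 (mul st) pair
  cy6 -> i8 (sub) RAW r1
  cy7 -> i9,i10 (mul blt) pair

ISSUED = 4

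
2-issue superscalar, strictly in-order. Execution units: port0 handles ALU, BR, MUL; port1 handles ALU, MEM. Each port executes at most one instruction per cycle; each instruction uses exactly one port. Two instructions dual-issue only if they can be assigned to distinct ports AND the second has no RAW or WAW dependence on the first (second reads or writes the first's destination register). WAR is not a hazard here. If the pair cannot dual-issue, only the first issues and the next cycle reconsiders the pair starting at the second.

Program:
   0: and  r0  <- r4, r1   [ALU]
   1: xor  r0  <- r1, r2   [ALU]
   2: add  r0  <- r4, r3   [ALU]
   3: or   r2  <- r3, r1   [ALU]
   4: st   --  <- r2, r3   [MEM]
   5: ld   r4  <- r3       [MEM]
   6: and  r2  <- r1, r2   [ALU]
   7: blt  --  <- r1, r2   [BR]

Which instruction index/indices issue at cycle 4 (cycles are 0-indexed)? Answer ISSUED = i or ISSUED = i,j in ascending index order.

0. and.ALU @i0  | WAW r0
1. xor.ALU @i1  | WAW r0
2. add.ALU/or.ALU @i2/i3  | pair
3. st.MEM @i4  | no-port MEM/MEM
4. ld.MEM/and.ALU @i5/i6  | pair
5. blt.BR @i7  | tail

ISSUED = 5,6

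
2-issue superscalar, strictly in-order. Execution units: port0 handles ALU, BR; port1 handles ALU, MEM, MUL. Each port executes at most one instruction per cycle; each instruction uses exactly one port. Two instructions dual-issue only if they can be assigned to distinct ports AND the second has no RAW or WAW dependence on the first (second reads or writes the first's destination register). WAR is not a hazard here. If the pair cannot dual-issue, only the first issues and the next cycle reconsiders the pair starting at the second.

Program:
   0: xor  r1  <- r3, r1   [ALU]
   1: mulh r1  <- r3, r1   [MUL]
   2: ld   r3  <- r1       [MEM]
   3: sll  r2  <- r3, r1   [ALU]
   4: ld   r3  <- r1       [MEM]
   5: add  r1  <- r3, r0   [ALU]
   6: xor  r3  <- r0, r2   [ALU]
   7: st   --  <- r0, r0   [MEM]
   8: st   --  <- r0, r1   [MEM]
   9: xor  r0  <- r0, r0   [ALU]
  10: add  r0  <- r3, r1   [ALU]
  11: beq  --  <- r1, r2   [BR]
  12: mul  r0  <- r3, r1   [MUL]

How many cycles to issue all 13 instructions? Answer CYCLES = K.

CYCLES = 9

c0: i0 xor  RAW+WAW r1
c1: i1 mulh  no-port MUL/MEM
c2: i2 ld  RAW r3
c3: i3,i4 sll ld  dual
c4: i5,i6 add xor  dual
c5: i7 st  no-port MEM/MEM
c6: i8,i9 st xor  dual
c7: i10,i11 add beq  dual
c8: i12 mul  tail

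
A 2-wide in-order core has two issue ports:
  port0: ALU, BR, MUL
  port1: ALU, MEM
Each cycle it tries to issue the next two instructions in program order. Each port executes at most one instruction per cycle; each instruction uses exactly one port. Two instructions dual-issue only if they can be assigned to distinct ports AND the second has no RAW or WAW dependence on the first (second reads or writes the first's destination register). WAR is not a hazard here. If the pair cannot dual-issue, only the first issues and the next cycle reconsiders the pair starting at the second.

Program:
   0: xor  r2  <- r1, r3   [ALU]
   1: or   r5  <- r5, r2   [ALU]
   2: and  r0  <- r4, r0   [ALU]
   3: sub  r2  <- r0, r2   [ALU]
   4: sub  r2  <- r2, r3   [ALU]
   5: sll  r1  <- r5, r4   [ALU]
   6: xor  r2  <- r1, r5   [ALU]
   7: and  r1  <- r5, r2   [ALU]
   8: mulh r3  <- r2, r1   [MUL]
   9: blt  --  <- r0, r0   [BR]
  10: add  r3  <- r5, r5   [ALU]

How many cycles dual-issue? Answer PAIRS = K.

t=0 i0:xor ; RAW r2
t=1 i1,i2:or/and ; pair
t=2 i3:sub ; RAW+WAW r2
t=3 i4,i5:sub/sll ; pair
t=4 i6:xor ; RAW r2
t=5 i7:and ; RAW r1
t=6 i8:mulh ; no-port MUL/BR
t=7 i9,i10:blt/add ; pair

PAIRS = 3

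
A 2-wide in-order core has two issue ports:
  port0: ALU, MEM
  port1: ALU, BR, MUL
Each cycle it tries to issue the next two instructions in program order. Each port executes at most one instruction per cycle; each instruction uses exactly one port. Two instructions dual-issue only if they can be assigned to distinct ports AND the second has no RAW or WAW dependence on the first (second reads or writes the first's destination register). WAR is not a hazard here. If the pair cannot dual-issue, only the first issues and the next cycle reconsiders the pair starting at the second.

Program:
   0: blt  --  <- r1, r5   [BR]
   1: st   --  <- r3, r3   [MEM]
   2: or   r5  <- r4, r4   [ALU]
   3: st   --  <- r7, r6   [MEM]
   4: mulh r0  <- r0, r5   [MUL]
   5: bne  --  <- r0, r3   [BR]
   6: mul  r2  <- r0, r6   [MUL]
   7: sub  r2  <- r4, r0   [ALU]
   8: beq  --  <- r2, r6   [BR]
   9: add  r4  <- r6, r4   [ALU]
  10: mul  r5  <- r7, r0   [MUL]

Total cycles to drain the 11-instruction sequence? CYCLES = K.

CYCLES = 8

t=0 i0&i1:blt/st ; pair
t=1 i2&i3:or/st ; pair
t=2 i4:mulh ; no-port MUL/BR
t=3 i5:bne ; no-port BR/MUL
t=4 i6:mul ; WAW r2
t=5 i7:sub ; RAW r2
t=6 i8&i9:beq/add ; pair
t=7 i10:mul ; tail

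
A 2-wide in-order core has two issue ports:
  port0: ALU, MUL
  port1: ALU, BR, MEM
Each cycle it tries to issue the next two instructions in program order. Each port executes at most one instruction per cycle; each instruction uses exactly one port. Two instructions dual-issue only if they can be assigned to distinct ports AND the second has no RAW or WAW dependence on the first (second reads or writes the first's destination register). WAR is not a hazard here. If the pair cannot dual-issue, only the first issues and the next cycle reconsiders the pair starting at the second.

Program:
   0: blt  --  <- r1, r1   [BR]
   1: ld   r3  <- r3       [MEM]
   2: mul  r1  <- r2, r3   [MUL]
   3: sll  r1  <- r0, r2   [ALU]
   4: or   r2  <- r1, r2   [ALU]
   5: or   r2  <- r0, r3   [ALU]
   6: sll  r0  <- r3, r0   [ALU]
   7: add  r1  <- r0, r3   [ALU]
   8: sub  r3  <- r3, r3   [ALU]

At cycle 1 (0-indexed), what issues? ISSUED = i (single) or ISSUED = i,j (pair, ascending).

0. blt.BR @i0  | no-port BR/MEM
1. ld.MEM @i1  | RAW r3
2. mul.MUL @i2  | WAW r1
3. sll.ALU @i3  | RAW r1
4. or.ALU @i4  | WAW r2
5. or.ALU/sll.ALU @i5+i6  | pair
6. add.ALU/sub.ALU @i7+i8  | pair

ISSUED = 1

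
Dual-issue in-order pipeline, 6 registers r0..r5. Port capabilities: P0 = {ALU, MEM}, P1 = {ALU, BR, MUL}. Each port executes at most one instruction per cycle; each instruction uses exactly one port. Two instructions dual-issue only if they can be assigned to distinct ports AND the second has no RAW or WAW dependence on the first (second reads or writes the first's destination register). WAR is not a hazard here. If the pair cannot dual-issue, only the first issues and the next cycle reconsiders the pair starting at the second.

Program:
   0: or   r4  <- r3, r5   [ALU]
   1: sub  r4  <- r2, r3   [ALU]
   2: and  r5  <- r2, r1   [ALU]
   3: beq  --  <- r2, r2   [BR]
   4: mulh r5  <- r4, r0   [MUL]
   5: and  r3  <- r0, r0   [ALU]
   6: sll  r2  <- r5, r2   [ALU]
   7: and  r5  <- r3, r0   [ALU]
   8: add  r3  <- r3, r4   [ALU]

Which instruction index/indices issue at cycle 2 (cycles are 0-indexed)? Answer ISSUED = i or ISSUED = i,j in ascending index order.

c0: i0 or  WAW r4
c1: i1,i2 sub;and  dual
c2: i3 beq  no-port BR/MUL
c3: i4,i5 mulh;and  dual
c4: i6,i7 sll;and  dual
c5: i8 add  tail

ISSUED = 3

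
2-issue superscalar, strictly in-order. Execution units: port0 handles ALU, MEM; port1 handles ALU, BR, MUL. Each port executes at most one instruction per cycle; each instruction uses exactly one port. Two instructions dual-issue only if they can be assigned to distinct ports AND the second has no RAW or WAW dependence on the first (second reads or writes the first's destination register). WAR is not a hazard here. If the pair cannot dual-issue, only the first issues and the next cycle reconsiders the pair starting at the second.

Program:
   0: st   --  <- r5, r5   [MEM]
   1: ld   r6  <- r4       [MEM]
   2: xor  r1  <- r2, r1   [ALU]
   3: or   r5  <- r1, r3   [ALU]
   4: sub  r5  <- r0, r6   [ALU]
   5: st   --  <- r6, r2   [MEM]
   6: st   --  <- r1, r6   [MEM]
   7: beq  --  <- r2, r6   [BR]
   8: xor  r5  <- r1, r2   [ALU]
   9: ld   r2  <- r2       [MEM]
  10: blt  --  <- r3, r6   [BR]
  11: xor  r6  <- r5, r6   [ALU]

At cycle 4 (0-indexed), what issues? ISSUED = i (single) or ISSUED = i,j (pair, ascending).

ISSUED = 6,7

[0] i0  st  -- no-port MEM/MEM
[1] i1+i2  ld/xor  -- dual
[2] i3  or  -- WAW r5
[3] i4+i5  sub/st  -- dual
[4] i6+i7  st/beq  -- dual
[5] i8+i9  xor/ld  -- dual
[6] i10+i11  blt/xor  -- dual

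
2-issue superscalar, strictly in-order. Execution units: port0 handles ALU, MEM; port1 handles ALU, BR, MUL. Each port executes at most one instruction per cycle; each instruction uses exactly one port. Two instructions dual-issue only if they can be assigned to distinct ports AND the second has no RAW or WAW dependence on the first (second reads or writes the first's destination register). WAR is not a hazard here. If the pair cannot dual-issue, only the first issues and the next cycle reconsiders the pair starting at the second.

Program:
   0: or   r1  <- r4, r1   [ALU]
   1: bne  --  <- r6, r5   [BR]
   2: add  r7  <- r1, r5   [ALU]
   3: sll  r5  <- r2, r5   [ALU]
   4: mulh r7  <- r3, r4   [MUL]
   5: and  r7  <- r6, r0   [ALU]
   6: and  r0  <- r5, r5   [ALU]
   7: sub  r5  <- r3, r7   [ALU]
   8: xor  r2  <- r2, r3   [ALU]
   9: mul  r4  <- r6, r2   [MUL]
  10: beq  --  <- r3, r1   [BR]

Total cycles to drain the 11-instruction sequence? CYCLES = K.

CYCLES = 7

t=0 i0/i1:or;bne ; 2-wide
t=1 i2/i3:add;sll ; 2-wide
t=2 i4:mulh ; WAW r7
t=3 i5/i6:and;and ; 2-wide
t=4 i7/i8:sub;xor ; 2-wide
t=5 i9:mul ; no-port MUL/BR
t=6 i10:beq ; tail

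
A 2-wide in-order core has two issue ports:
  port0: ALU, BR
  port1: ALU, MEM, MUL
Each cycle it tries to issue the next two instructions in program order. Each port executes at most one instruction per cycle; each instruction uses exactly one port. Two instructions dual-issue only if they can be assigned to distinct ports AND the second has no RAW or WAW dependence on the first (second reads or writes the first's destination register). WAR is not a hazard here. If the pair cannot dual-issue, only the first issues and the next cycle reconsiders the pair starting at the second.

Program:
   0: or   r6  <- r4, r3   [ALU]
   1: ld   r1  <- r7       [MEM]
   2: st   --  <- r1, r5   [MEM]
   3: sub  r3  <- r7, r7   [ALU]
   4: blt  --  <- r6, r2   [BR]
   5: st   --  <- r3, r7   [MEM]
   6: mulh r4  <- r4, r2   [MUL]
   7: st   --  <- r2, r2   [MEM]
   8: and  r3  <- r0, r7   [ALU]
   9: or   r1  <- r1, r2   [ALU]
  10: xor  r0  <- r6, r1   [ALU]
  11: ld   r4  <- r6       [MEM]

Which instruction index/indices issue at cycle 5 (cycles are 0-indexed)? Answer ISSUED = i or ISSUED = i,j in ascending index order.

#0 head=0: or.ALU ld.MEM i0,i1 dual
#1 head=2: st.MEM sub.ALU i2,i3 dual
#2 head=4: blt.BR st.MEM i4,i5 dual
#3 head=6: mulh.MUL i6 no-port MUL/MEM
#4 head=7: st.MEM and.ALU i7,i8 dual
#5 head=9: or.ALU i9 RAW r1
#6 head=10: xor.ALU ld.MEM i10,i11 dual

ISSUED = 9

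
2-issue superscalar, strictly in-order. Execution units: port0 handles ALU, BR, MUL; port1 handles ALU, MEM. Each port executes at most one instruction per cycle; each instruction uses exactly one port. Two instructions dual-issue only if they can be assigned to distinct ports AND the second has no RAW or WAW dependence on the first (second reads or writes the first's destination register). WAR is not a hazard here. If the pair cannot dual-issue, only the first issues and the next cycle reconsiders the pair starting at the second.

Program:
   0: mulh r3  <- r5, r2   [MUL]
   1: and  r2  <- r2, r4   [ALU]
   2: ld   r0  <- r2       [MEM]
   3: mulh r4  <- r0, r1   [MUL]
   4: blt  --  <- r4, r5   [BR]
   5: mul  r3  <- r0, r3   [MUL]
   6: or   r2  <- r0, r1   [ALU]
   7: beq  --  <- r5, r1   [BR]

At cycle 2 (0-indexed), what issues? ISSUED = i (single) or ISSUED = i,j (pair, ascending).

t=0 i0+i1:mulh+and ; pair
t=1 i2:ld ; RAW r0
t=2 i3:mulh ; no-port MUL/BR
t=3 i4:blt ; no-port BR/MUL
t=4 i5+i6:mul+or ; pair
t=5 i7:beq ; tail

ISSUED = 3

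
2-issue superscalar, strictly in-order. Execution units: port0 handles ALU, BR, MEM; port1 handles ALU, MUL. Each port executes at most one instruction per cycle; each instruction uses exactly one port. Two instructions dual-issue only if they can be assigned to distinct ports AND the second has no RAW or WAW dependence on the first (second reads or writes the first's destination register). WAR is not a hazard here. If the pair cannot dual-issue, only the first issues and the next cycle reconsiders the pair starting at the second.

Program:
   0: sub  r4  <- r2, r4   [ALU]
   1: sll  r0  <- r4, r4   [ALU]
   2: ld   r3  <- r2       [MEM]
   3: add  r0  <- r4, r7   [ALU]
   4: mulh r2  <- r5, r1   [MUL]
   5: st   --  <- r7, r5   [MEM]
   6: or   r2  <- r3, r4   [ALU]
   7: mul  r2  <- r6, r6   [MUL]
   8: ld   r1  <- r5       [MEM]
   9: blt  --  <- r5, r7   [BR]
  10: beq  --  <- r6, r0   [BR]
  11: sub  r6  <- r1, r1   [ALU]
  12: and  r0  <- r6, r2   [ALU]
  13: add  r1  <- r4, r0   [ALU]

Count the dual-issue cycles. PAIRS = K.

PAIRS = 5

0. sub @i0  | RAW r4
1. sll ld @i1/i2  | 2-wide
2. add mulh @i3/i4  | 2-wide
3. st or @i5/i6  | 2-wide
4. mul ld @i7/i8  | 2-wide
5. blt @i9  | no-port BR/BR
6. beq sub @i10/i11  | 2-wide
7. and @i12  | RAW r0
8. add @i13  | tail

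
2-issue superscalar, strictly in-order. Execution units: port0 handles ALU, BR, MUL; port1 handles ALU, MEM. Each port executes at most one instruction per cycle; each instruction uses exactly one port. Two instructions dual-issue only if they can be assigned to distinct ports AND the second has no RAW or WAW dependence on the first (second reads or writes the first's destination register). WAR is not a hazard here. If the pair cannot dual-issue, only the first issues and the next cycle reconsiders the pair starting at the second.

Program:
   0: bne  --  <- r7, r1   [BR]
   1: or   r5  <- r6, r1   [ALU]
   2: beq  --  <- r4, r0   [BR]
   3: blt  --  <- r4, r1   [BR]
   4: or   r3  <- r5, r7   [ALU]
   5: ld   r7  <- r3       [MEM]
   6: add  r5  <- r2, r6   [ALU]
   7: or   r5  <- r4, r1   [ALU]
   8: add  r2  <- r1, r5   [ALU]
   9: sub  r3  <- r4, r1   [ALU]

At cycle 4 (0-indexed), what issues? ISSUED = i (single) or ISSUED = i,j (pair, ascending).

ISSUED = 7

c0: i0,i1 bne/or  dual
c1: i2 beq  no-port BR/BR
c2: i3,i4 blt/or  dual
c3: i5,i6 ld/add  dual
c4: i7 or  RAW r5
c5: i8,i9 add/sub  dual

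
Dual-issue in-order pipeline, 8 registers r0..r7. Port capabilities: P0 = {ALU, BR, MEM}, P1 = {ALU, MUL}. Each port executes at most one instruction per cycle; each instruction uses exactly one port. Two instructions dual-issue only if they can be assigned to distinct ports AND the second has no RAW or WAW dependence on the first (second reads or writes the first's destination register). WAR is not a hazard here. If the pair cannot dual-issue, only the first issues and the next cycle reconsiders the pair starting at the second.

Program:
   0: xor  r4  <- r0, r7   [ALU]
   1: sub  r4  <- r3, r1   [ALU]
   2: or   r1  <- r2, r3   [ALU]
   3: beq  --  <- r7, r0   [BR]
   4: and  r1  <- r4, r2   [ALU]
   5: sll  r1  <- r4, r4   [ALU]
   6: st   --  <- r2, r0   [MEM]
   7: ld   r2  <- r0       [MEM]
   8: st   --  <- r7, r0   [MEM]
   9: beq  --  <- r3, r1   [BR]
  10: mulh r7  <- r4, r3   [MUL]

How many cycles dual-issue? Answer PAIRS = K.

c0: i0 xor  WAW r4
c1: i1&i2 sub/or  dual
c2: i3&i4 beq/and  dual
c3: i5&i6 sll/st  dual
c4: i7 ld  no-port MEM/MEM
c5: i8 st  no-port MEM/BR
c6: i9&i10 beq/mulh  dual

PAIRS = 4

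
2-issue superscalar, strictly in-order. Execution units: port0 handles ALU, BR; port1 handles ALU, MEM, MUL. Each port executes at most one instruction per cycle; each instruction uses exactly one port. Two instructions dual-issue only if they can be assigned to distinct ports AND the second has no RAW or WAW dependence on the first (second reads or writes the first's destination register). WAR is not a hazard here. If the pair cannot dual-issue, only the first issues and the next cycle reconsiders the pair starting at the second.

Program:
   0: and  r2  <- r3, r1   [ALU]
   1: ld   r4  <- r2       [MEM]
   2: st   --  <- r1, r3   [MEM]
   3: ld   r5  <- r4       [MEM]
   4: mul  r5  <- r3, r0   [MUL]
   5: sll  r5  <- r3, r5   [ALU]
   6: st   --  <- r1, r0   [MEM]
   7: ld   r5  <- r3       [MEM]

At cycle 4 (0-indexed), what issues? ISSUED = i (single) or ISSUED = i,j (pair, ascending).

#0 head=0: and i0 RAW r2
#1 head=1: ld i1 no-port MEM/MEM
#2 head=2: st i2 no-port MEM/MEM
#3 head=3: ld i3 no-port MEM/MUL
#4 head=4: mul i4 RAW+WAW r5
#5 head=5: sll/st i5/i6 pair
#6 head=7: ld i7 tail

ISSUED = 4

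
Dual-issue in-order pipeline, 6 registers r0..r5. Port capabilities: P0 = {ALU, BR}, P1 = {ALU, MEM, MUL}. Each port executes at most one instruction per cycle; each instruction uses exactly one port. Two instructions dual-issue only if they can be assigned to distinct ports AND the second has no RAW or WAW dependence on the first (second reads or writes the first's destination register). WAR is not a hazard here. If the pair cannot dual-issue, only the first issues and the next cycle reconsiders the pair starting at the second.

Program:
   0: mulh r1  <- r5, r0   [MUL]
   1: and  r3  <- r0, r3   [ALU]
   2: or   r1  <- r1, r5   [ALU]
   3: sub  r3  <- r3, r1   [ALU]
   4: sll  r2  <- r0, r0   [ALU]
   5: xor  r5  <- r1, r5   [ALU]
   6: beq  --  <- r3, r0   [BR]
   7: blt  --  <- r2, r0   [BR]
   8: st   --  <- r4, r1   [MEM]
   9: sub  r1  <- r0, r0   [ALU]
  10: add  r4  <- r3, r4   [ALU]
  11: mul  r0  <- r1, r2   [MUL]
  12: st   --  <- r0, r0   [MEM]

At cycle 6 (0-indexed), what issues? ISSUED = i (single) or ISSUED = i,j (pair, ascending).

t=0 i0&i1:mulh+and ; pair
t=1 i2:or ; RAW r1
t=2 i3&i4:sub+sll ; pair
t=3 i5&i6:xor+beq ; pair
t=4 i7&i8:blt+st ; pair
t=5 i9&i10:sub+add ; pair
t=6 i11:mul ; no-port MUL/MEM
t=7 i12:st ; tail

ISSUED = 11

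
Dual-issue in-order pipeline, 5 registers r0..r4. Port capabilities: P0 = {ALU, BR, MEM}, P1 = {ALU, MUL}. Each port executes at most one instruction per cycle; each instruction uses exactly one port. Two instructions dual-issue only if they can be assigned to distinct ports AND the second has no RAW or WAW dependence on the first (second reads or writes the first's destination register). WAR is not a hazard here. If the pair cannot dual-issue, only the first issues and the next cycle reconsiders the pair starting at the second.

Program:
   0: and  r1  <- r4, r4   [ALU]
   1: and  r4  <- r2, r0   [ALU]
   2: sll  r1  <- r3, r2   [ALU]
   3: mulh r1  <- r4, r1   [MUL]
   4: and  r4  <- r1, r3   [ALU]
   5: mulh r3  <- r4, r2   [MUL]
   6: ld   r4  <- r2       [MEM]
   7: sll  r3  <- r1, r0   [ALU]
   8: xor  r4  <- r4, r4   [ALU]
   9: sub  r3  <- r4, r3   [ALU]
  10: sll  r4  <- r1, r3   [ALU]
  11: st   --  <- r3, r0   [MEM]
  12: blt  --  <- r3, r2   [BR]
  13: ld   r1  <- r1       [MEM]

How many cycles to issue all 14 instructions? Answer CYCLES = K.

[0] i0/i1  and.ALU and.ALU  -- dual
[1] i2  sll.ALU  -- RAW+WAW r1
[2] i3  mulh.MUL  -- RAW r1
[3] i4  and.ALU  -- RAW r4
[4] i5/i6  mulh.MUL ld.MEM  -- dual
[5] i7/i8  sll.ALU xor.ALU  -- dual
[6] i9  sub.ALU  -- RAW r3
[7] i10/i11  sll.ALU st.MEM  -- dual
[8] i12  blt.BR  -- no-port BR/MEM
[9] i13  ld.MEM  -- tail

CYCLES = 10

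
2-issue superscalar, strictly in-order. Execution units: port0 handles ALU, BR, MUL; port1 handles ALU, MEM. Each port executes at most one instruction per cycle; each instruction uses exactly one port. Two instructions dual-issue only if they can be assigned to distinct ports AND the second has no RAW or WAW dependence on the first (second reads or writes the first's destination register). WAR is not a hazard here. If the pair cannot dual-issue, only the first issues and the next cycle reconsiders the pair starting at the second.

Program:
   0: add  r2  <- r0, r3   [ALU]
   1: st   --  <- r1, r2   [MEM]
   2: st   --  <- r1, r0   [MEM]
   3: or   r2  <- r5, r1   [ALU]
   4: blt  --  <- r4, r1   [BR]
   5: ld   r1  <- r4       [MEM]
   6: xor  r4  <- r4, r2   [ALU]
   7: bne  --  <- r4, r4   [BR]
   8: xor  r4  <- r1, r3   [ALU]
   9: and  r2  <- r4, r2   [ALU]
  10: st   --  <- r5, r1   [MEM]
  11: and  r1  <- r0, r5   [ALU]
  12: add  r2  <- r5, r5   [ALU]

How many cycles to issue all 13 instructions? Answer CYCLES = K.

CYCLES = 8

c0: i0 add.ALU  RAW r2
c1: i1 st.MEM  no-port MEM/MEM
c2: i2&i3 st.MEM;or.ALU  2-wide
c3: i4&i5 blt.BR;ld.MEM  2-wide
c4: i6 xor.ALU  RAW r4
c5: i7&i8 bne.BR;xor.ALU  2-wide
c6: i9&i10 and.ALU;st.MEM  2-wide
c7: i11&i12 and.ALU;add.ALU  2-wide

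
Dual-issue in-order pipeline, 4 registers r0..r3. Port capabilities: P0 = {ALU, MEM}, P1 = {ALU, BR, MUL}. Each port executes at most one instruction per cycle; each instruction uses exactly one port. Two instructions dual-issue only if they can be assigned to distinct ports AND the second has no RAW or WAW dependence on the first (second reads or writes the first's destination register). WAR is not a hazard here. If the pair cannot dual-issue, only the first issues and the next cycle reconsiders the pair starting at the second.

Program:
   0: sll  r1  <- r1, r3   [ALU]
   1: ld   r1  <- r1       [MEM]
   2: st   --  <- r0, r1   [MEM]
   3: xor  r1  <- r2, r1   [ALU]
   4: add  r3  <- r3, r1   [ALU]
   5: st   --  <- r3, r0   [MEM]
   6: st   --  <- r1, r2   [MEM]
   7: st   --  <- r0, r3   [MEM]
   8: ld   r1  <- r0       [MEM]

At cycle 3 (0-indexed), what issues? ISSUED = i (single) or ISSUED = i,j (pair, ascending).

ISSUED = 4

c0: i0 sll.ALU  RAW+WAW r1
c1: i1 ld.MEM  no-port MEM/MEM
c2: i2,i3 st.MEM+xor.ALU  2-wide
c3: i4 add.ALU  RAW r3
c4: i5 st.MEM  no-port MEM/MEM
c5: i6 st.MEM  no-port MEM/MEM
c6: i7 st.MEM  no-port MEM/MEM
c7: i8 ld.MEM  tail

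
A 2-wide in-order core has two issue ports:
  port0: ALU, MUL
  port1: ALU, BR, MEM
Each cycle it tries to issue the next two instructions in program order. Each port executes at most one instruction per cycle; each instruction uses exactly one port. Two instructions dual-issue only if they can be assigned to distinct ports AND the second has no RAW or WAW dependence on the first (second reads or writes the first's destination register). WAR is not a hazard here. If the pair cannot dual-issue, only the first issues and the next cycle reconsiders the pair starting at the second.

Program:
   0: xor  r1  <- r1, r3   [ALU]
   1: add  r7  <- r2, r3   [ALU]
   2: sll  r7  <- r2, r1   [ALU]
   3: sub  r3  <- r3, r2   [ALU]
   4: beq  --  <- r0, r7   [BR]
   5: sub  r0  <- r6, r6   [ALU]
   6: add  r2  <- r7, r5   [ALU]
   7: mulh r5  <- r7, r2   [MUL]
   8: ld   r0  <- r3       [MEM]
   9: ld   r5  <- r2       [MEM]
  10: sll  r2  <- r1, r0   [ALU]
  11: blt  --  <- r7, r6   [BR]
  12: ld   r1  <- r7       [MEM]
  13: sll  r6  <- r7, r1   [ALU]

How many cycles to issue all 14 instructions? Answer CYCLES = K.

#0 head=0: xor/add i0/i1 2-wide
#1 head=2: sll/sub i2/i3 2-wide
#2 head=4: beq/sub i4/i5 2-wide
#3 head=6: add i6 RAW r2
#4 head=7: mulh/ld i7/i8 2-wide
#5 head=9: ld/sll i9/i10 2-wide
#6 head=11: blt i11 no-port BR/MEM
#7 head=12: ld i12 RAW r1
#8 head=13: sll i13 tail

CYCLES = 9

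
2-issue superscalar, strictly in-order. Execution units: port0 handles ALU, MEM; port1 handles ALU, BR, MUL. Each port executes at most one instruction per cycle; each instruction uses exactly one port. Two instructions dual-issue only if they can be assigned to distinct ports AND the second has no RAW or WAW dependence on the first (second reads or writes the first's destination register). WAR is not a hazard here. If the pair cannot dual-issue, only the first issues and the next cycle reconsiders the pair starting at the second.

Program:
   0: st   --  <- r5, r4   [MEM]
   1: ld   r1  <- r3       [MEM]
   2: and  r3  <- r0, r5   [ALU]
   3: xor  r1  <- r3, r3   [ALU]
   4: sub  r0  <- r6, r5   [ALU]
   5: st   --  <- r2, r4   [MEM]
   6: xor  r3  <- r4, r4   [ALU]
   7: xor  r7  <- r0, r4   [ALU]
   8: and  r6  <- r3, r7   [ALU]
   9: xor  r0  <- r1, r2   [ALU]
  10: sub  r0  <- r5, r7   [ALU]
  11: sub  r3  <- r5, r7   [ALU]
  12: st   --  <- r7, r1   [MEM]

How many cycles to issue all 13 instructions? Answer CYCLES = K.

CYCLES = 8

#0 head=0: st i0 no-port MEM/MEM
#1 head=1: ld+and i1&i2 dual
#2 head=3: xor+sub i3&i4 dual
#3 head=5: st+xor i5&i6 dual
#4 head=7: xor i7 RAW r7
#5 head=8: and+xor i8&i9 dual
#6 head=10: sub+sub i10&i11 dual
#7 head=12: st i12 tail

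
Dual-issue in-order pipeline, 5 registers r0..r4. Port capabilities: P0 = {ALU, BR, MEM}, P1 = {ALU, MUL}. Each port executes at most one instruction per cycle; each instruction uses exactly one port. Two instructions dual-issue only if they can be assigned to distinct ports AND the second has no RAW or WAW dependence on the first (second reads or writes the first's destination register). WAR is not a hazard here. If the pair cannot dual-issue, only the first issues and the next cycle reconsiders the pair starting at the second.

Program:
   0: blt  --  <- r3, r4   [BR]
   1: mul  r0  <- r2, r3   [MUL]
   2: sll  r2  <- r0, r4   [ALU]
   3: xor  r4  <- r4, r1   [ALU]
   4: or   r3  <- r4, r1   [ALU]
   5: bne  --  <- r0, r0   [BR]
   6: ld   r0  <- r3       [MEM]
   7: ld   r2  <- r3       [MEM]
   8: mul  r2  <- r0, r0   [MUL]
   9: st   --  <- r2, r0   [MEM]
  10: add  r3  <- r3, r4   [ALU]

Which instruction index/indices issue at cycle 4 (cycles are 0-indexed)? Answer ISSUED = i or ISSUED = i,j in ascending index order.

ISSUED = 7

c0: i0,i1 blt.BR mul.MUL  2-wide
c1: i2,i3 sll.ALU xor.ALU  2-wide
c2: i4,i5 or.ALU bne.BR  2-wide
c3: i6 ld.MEM  no-port MEM/MEM
c4: i7 ld.MEM  WAW r2
c5: i8 mul.MUL  RAW r2
c6: i9,i10 st.MEM add.ALU  2-wide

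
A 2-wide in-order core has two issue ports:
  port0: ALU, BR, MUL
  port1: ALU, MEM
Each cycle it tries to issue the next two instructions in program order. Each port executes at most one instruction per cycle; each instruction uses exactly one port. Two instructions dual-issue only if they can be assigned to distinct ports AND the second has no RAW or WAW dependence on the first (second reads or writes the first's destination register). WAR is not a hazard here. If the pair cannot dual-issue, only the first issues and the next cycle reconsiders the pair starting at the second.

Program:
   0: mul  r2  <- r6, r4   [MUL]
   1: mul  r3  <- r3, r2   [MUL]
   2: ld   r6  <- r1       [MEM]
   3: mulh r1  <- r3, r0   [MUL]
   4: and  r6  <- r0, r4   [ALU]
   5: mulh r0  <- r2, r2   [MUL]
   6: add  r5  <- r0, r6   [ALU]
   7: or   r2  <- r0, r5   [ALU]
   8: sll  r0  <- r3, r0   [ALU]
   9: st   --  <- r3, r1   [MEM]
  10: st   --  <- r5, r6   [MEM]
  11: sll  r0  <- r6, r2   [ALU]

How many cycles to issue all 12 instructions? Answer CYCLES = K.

  cy0 -> i0 (mul.MUL) no-port MUL/MUL
  cy1 -> i1&i2 (mul.MUL ld.MEM) dual
  cy2 -> i3&i4 (mulh.MUL and.ALU) dual
  cy3 -> i5 (mulh.MUL) RAW r0
  cy4 -> i6 (add.ALU) RAW r5
  cy5 -> i7&i8 (or.ALU sll.ALU) dual
  cy6 -> i9 (st.MEM) no-port MEM/MEM
  cy7 -> i10&i11 (st.MEM sll.ALU) dual

CYCLES = 8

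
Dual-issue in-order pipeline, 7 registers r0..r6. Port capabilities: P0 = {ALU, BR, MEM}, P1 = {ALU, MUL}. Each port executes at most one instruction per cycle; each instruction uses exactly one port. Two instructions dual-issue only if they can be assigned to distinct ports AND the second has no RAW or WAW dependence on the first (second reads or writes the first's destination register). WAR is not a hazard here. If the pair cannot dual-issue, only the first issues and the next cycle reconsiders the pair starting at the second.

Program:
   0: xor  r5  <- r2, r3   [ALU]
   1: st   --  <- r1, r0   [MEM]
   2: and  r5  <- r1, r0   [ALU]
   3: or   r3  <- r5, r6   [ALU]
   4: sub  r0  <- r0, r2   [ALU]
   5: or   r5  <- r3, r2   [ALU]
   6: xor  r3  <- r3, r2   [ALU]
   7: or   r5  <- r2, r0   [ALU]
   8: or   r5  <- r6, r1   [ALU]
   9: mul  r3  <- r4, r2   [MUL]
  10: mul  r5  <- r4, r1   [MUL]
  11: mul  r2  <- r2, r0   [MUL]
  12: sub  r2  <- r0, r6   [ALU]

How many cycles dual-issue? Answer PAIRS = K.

PAIRS = 4

  cy0 -> i0&i1 (xor.ALU/st.MEM) pair
  cy1 -> i2 (and.ALU) RAW r5
  cy2 -> i3&i4 (or.ALU/sub.ALU) pair
  cy3 -> i5&i6 (or.ALU/xor.ALU) pair
  cy4 -> i7 (or.ALU) WAW r5
  cy5 -> i8&i9 (or.ALU/mul.MUL) pair
  cy6 -> i10 (mul.MUL) no-port MUL/MUL
  cy7 -> i11 (mul.MUL) WAW r2
  cy8 -> i12 (sub.ALU) tail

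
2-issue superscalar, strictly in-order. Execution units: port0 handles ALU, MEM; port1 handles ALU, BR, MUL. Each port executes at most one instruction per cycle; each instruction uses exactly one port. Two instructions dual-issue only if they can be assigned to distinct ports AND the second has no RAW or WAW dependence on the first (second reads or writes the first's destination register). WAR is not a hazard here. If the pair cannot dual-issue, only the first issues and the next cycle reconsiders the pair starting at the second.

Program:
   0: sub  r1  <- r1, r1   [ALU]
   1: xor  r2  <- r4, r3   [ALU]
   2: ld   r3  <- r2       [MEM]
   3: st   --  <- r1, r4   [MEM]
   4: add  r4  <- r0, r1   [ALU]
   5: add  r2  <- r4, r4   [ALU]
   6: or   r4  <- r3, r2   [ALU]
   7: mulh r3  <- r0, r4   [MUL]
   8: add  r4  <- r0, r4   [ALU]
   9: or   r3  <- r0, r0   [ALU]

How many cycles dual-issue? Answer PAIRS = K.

PAIRS = 3

[0] i0+i1  sub.ALU/xor.ALU  -- pair
[1] i2  ld.MEM  -- no-port MEM/MEM
[2] i3+i4  st.MEM/add.ALU  -- pair
[3] i5  add.ALU  -- RAW r2
[4] i6  or.ALU  -- RAW r4
[5] i7+i8  mulh.MUL/add.ALU  -- pair
[6] i9  or.ALU  -- tail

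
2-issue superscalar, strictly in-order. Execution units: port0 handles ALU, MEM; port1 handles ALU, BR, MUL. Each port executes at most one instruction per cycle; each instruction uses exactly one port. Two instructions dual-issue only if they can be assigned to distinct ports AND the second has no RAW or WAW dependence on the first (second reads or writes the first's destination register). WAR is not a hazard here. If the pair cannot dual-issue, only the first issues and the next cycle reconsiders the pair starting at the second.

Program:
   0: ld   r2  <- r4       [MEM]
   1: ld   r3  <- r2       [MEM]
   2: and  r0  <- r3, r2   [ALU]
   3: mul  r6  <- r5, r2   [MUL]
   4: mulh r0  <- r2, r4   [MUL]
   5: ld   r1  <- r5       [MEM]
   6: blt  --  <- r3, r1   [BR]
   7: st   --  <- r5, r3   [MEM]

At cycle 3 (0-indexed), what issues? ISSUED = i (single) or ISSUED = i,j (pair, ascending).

0. ld.MEM @i0  | no-port MEM/MEM
1. ld.MEM @i1  | RAW r3
2. and.ALU+mul.MUL @i2&i3  | dual
3. mulh.MUL+ld.MEM @i4&i5  | dual
4. blt.BR+st.MEM @i6&i7  | dual

ISSUED = 4,5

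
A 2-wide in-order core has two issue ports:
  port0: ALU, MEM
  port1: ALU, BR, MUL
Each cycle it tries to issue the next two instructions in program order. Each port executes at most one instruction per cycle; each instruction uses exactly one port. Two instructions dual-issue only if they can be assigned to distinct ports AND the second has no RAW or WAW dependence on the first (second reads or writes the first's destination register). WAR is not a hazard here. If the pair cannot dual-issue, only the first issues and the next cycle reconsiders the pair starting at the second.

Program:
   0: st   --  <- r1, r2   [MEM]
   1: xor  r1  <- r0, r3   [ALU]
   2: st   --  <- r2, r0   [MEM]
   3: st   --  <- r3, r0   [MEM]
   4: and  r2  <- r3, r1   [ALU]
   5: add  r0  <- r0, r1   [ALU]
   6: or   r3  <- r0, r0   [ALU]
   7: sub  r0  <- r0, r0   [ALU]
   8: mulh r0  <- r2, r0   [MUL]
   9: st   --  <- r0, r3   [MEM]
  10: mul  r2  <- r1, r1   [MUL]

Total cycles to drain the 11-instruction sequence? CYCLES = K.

#0 head=0: st.MEM xor.ALU i0&i1 pair
#1 head=2: st.MEM i2 no-port MEM/MEM
#2 head=3: st.MEM and.ALU i3&i4 pair
#3 head=5: add.ALU i5 RAW r0
#4 head=6: or.ALU sub.ALU i6&i7 pair
#5 head=8: mulh.MUL i8 RAW r0
#6 head=9: st.MEM mul.MUL i9&i10 pair

CYCLES = 7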